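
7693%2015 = 1648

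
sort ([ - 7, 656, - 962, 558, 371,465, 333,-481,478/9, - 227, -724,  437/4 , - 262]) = [- 962 ,  -  724,  -  481,-262, -227, - 7,  478/9, 437/4, 333, 371,465, 558, 656]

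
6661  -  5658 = 1003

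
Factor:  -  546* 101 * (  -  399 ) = 2^1 * 3^2 * 7^2*  13^1 * 19^1*101^1 = 22003254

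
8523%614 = 541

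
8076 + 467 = 8543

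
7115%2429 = 2257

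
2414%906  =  602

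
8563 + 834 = 9397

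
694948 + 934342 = 1629290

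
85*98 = 8330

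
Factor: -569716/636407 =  - 2^2*7^1*20347^1*636407^(- 1) 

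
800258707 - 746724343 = 53534364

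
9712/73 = 133 + 3/73 = 133.04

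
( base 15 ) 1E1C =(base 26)9I0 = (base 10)6552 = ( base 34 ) 5mo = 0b1100110011000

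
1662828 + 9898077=11560905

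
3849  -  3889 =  - 40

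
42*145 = 6090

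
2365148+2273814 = 4638962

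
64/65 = 64/65 =0.98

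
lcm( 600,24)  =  600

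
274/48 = 5+17/24 = 5.71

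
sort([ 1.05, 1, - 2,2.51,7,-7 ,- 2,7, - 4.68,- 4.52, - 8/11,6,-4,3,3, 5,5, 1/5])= [ - 7,- 4.68,- 4.52,  -  4,- 2, - 2,- 8/11, 1/5,1,1.05,2.51,3, 3,5,5,6,7,7] 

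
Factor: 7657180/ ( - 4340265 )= - 15788/8949 = -2^2*3^(  -  1 ) * 19^(- 1)*157^( - 1)*3947^1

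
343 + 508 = 851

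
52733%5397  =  4160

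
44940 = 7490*6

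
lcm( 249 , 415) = 1245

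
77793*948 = 73747764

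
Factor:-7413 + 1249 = -6164 = -2^2*23^1*67^1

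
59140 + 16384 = 75524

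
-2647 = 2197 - 4844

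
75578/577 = 75578/577=130.98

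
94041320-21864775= 72176545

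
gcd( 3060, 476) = 68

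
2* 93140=186280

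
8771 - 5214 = 3557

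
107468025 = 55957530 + 51510495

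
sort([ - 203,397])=[ - 203, 397 ]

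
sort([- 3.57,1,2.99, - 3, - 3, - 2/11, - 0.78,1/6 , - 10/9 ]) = [ - 3.57,-3 ,-3,  -  10/9 , - 0.78,- 2/11,  1/6,1,2.99 ]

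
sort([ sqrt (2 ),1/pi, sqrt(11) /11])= [sqrt (11)/11,1/pi,sqrt (2 ) ]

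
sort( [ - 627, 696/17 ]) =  [-627, 696/17 ] 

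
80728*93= 7507704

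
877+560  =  1437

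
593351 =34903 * 17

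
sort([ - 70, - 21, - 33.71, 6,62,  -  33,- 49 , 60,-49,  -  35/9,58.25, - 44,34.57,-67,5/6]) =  [ - 70,- 67, - 49, - 49, - 44,-33.71,  -  33, - 21,  -  35/9 , 5/6, 6 , 34.57,58.25,  60,62]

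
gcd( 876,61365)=3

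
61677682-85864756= - 24187074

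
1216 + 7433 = 8649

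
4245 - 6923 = - 2678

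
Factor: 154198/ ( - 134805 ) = - 2^1  *  3^(-1 )*5^( - 1)*19^(-1 ) * 163^1 = - 326/285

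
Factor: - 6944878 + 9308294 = 2^3*11^1 * 107^1*251^1 = 2363416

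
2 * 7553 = 15106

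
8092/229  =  8092/229= 35.34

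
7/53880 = 7/53880 = 0.00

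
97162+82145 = 179307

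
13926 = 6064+7862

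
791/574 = 1 + 31/82 = 1.38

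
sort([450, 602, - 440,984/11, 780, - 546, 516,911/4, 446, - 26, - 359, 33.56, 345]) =[ - 546 , - 440, - 359,-26,33.56, 984/11 , 911/4,345,446, 450,516, 602, 780]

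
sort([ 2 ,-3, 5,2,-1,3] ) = [ - 3, - 1, 2, 2, 3,5 ]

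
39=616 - 577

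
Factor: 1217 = 1217^1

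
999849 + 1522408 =2522257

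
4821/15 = 1607/5 = 321.40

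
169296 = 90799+78497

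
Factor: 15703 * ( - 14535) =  - 3^2*5^1 * 17^1*19^1 * 41^1*383^1 = -228243105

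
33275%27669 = 5606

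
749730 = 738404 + 11326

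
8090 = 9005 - 915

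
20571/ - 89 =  - 20571/89 = - 231.13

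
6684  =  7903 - 1219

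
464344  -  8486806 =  - 8022462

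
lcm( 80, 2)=80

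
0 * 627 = 0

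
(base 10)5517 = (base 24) 9dl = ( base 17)1219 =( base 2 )1010110001101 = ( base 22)b8h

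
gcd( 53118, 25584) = 78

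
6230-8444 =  - 2214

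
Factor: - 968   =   - 2^3*  11^2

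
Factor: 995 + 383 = 1378 = 2^1* 13^1* 53^1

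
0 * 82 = 0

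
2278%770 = 738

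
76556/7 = 10936 + 4/7 = 10936.57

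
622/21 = 29 + 13/21 = 29.62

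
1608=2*804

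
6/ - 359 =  - 6/359 = - 0.02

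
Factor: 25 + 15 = 40 = 2^3 * 5^1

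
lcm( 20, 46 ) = 460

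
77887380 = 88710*878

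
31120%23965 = 7155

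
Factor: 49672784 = 2^4*7^1*659^1 * 673^1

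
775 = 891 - 116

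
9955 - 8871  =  1084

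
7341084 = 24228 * 303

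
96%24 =0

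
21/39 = 7/13= 0.54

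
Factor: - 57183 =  - 3^1*7^2*389^1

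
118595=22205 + 96390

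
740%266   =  208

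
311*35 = 10885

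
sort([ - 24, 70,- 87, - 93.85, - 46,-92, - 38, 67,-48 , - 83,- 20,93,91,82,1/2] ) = [-93.85, - 92, - 87,-83, - 48, - 46, -38,- 24, - 20,1/2, 67, 70,82, 91,93]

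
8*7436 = 59488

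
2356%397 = 371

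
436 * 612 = 266832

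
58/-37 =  - 2 + 16/37 = - 1.57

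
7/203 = 1/29 = 0.03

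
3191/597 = 5 + 206/597= 5.35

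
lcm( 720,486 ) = 19440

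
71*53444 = 3794524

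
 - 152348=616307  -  768655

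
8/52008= 1/6501= 0.00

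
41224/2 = 20612 = 20612.00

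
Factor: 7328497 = 11^1 * 139^1*4793^1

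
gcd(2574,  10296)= 2574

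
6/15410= 3/7705 =0.00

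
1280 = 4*320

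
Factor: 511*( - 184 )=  - 2^3*7^1 * 23^1*73^1  =  - 94024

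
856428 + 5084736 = 5941164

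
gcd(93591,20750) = 1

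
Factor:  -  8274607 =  - 11^1*281^1*2677^1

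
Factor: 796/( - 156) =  - 3^( - 1)*13^(-1)*199^1 = - 199/39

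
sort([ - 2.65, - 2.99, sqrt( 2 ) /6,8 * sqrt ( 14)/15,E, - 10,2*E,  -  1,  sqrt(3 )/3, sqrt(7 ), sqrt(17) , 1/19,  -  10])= [ - 10,-10, - 2.99, - 2.65, - 1 , 1/19, sqrt(2)/6,sqrt(3)/3, 8*sqrt(14)/15,sqrt( 7), E , sqrt(17 ),2*E ] 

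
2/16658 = 1/8329 = 0.00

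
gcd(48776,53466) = 938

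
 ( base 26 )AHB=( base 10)7213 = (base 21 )G7A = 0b1110000101101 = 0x1C2D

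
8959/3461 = 2 + 2037/3461   =  2.59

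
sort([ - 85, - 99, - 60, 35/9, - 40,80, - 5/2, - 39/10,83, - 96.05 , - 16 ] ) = [ - 99,-96.05, - 85,-60, - 40, - 16, -39/10,-5/2,35/9, 80, 83]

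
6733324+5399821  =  12133145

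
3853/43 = 3853/43 = 89.60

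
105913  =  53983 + 51930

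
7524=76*99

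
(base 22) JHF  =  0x2571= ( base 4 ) 2111301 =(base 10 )9585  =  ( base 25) F8A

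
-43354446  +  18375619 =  - 24978827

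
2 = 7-5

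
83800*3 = 251400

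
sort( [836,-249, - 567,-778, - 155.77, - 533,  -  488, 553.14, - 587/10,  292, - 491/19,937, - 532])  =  [ - 778, - 567,-533, - 532 ,-488, - 249, - 155.77, - 587/10, - 491/19,292,  553.14,836,  937 ]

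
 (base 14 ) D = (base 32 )D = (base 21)d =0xD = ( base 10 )13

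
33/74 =33/74 = 0.45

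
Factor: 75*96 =2^5*3^2*5^2 = 7200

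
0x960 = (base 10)2400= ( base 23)4C8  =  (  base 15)aa0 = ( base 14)C36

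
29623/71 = 417 + 16/71  =  417.23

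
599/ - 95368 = -599/95368 = -  0.01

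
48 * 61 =2928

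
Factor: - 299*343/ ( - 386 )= 2^ ( - 1) * 7^3*13^1 * 23^1*193^( - 1 )=102557/386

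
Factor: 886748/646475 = 2^2*5^ (-2)*19^(-1 )*41^1 * 1361^( - 1 )*5407^1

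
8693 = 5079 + 3614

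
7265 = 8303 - 1038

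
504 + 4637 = 5141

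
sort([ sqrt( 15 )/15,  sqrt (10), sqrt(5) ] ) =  [sqrt( 15 )/15,sqrt (5 ),sqrt( 10 ) ] 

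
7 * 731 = 5117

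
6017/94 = 64 + 1/94 = 64.01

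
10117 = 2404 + 7713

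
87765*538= 47217570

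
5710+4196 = 9906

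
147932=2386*62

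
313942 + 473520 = 787462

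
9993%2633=2094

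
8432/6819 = 8432/6819= 1.24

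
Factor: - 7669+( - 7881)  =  - 2^1 * 5^2*311^1=- 15550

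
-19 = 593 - 612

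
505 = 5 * 101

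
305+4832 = 5137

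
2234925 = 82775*27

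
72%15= 12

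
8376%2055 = 156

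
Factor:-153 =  - 3^2*17^1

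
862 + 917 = 1779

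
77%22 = 11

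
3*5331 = 15993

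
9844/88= 111 + 19/22 = 111.86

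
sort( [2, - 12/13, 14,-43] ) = [- 43, - 12/13, 2, 14]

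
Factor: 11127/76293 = 3709/25431 = 3^( - 1)*7^ ( - 2)*173^( - 1) *3709^1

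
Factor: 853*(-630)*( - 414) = 222479460  =  2^2*3^4*5^1*7^1*23^1*853^1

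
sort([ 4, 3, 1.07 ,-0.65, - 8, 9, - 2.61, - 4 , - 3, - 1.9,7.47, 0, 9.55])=[ - 8, - 4,-3, - 2.61, - 1.9, - 0.65, 0, 1.07,  3, 4, 7.47, 9,9.55 ] 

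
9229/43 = 214 + 27/43=214.63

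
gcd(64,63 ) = 1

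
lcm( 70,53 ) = 3710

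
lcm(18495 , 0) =0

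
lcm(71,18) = 1278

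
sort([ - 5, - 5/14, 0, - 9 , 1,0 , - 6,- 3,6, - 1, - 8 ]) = [-9, - 8, - 6, -5, - 3, - 1 , - 5/14 , 0,0,1, 6]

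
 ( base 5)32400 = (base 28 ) 2nd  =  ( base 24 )3KH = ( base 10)2225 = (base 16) 8B1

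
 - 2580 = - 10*258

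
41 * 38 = 1558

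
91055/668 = 91055/668= 136.31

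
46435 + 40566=87001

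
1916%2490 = 1916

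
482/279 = 482/279 = 1.73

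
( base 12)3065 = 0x148d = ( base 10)5261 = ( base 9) 7185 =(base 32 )54d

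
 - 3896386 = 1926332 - 5822718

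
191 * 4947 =944877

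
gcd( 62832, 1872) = 48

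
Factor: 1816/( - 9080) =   -  5^(  -  1) = - 1/5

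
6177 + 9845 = 16022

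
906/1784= 453/892 = 0.51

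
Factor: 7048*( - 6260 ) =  - 2^5*5^1*313^1*881^1 = -44120480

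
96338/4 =48169/2 = 24084.50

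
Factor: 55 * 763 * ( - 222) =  - 9316230 = - 2^1 *3^1*5^1*7^1 * 11^1*37^1 * 109^1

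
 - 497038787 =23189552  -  520228339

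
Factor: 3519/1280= 2^( - 8 )*3^2*5^(- 1) * 17^1*23^1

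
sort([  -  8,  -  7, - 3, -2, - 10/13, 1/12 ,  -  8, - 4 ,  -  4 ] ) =[ - 8 ,  -  8,  -  7, -4, - 4, - 3,-2, - 10/13,1/12] 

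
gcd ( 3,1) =1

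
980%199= 184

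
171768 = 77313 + 94455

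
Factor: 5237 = 5237^1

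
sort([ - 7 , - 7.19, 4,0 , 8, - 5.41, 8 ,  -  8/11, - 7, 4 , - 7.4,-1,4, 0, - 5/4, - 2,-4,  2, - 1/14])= [ - 7.4, - 7.19, - 7, - 7, - 5.41, - 4, - 2, - 5/4, - 1,-8/11, - 1/14,0,0,2, 4, 4, 4, 8,8 ] 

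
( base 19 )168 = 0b111100011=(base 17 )1B7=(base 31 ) fi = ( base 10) 483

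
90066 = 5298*17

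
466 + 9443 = 9909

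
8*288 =2304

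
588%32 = 12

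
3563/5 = 712 + 3/5 = 712.60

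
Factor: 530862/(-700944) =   -  2^(-3)*17^(  -  1) * 103^1 = - 103/136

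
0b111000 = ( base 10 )56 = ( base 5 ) 211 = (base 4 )320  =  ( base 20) 2g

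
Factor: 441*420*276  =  51120720 = 2^4 * 3^4*5^1* 7^3*  23^1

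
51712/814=25856/407 =63.53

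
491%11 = 7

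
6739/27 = 249 + 16/27 = 249.59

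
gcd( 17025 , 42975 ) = 75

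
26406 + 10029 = 36435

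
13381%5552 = 2277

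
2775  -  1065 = 1710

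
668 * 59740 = 39906320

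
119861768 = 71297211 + 48564557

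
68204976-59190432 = 9014544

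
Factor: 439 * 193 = 193^1*439^1 = 84727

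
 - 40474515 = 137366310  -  177840825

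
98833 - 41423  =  57410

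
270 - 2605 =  - 2335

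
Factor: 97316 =2^2 * 24329^1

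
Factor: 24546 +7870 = 32416 = 2^5*1013^1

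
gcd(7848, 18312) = 2616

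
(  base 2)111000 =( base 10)56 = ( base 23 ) 2A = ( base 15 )3b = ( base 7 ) 110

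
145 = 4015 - 3870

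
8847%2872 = 231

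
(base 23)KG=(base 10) 476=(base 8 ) 734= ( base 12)338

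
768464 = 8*96058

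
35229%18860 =16369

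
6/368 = 3/184 = 0.02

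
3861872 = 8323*464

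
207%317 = 207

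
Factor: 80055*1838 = 147141090 = 2^1*3^3*5^1*593^1*919^1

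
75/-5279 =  - 75/5279 = - 0.01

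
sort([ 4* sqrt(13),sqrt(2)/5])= [ sqrt (2)/5,  4*sqrt(13)]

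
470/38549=470/38549 = 0.01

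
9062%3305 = 2452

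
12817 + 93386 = 106203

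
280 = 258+22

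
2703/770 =3 + 393/770 =3.51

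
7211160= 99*72840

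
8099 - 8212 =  - 113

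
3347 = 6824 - 3477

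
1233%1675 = 1233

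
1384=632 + 752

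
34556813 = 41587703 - 7030890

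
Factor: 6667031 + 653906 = 13^1*563149^1 =7320937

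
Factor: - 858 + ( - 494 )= - 2^3*13^2 = - 1352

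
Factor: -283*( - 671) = 11^1*61^1*283^1  =  189893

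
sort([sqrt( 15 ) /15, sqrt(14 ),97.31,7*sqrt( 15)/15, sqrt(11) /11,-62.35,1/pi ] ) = [-62.35,sqrt( 15 ) /15, sqrt( 11) /11,1/pi, 7* sqrt( 15)/15, sqrt ( 14),97.31]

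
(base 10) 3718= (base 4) 322012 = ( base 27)52j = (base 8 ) 7206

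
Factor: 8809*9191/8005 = 5^( - 1) * 7^1*13^1* 23^1*101^1*383^1 *1601^(- 1) = 80963519/8005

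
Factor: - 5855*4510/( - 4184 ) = 13203025/2092=2^( - 2 )*5^2*11^1*41^1*523^( - 1 )*1171^1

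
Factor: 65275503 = 3^1*709^1*30689^1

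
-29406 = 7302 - 36708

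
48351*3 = 145053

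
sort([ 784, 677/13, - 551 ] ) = [ - 551, 677/13,784]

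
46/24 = 1 +11/12 = 1.92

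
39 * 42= 1638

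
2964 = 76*39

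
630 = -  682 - - 1312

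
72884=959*76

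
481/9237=481/9237=0.05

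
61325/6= 10220 + 5/6 = 10220.83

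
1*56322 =56322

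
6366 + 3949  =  10315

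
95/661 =95/661 =0.14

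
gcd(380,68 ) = 4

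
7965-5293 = 2672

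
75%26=23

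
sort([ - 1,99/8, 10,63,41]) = [ - 1,10, 99/8, 41, 63]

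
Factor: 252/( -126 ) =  - 2  =  - 2^1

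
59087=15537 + 43550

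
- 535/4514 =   -  1 + 3979/4514  =  - 0.12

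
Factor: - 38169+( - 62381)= - 100550 = -2^1*5^2*2011^1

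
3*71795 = 215385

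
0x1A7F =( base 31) 71p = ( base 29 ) 81q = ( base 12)3B13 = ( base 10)6783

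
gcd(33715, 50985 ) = 55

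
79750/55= 1450=1450.00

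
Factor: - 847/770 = - 11/10 = - 2^( - 1 ) * 5^(  -  1)*11^1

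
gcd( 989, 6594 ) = 1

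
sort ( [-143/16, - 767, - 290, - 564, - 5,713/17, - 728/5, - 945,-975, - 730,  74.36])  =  [ - 975, - 945, - 767, - 730, - 564, - 290, - 728/5,  -  143/16,  -  5,713/17, 74.36]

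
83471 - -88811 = 172282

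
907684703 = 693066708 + 214617995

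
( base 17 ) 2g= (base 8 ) 62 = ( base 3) 1212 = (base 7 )101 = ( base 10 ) 50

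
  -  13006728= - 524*24822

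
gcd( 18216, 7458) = 66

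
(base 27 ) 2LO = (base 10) 2049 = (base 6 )13253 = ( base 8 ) 4001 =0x801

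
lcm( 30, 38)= 570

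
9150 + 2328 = 11478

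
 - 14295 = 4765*( - 3)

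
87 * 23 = 2001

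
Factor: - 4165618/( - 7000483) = 2^1*7^( - 2)*29^1* 71821^1*142867^(-1 )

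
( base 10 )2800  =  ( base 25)4c0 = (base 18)8BA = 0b101011110000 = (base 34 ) 2EC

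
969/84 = 323/28  =  11.54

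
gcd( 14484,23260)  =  4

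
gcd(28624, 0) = 28624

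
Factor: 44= 2^2 * 11^1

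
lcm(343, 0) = 0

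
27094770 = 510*53127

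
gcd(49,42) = 7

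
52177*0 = 0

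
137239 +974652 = 1111891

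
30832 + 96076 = 126908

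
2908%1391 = 126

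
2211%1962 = 249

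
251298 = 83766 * 3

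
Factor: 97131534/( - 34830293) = - 2^1*3^1*19^1*157^(  -  1) * 221849^( - 1)*852031^1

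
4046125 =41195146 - 37149021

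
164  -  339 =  - 175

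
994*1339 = 1330966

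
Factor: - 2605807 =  - 151^1 * 17257^1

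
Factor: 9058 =2^1*7^1 *647^1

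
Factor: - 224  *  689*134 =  - 2^6 * 7^1*13^1*53^1*67^1=- 20681024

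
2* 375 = 750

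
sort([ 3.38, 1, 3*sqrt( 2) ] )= [1, 3.38, 3*sqrt(2)]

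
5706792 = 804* 7098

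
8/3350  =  4/1675  =  0.00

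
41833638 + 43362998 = 85196636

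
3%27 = 3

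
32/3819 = 32/3819= 0.01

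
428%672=428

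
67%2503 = 67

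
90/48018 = 15/8003 = 0.00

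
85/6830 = 17/1366=   0.01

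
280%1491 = 280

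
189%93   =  3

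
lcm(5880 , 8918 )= 535080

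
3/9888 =1/3296 = 0.00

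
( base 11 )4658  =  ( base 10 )6113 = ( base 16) 17E1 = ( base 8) 13741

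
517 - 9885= - 9368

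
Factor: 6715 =5^1*17^1*79^1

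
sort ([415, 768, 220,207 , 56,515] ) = [ 56,207, 220,415,515,768] 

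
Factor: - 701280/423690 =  - 48/29 = - 2^4 * 3^1*29^( - 1 ) 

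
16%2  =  0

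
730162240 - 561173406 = 168988834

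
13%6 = 1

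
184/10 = 18 + 2/5 = 18.40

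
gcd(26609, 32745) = 59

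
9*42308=380772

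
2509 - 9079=  -  6570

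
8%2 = 0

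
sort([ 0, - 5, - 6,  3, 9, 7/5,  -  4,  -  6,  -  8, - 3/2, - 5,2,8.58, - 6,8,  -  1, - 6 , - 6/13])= [ - 8 , - 6,  -  6, - 6,- 6, - 5, - 5,- 4, - 3/2, - 1 ,-6/13,0,7/5,  2,3,8, 8.58,9 ]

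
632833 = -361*(-1753) 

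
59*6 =354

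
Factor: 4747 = 47^1*101^1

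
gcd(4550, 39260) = 130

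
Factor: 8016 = 2^4*3^1*167^1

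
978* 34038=33289164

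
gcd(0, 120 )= 120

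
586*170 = 99620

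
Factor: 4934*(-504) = - 2^4*3^2*7^1*2467^1 = - 2486736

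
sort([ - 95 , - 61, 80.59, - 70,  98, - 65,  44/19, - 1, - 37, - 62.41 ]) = [ - 95, - 70, - 65, - 62.41, - 61, - 37, -1,44/19, 80.59, 98 ]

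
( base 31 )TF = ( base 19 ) 2A2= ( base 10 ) 914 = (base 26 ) 194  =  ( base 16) 392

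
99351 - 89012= 10339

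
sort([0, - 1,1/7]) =[ - 1,0,1/7 ]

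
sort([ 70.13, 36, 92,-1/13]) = [  -  1/13, 36 , 70.13,92]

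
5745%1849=198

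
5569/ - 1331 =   -  5569/1331 = -  4.18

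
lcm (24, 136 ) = 408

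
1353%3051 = 1353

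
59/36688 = 59/36688 = 0.00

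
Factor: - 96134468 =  - 2^2*79^1 * 304223^1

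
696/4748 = 174/1187 = 0.15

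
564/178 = 3 + 15/89 =3.17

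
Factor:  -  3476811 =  - 3^1 * 13^1*59^1*1511^1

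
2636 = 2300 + 336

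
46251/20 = 46251/20= 2312.55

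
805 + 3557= 4362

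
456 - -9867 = 10323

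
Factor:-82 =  - 2^1*41^1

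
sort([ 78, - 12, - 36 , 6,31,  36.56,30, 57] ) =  [ - 36,-12, 6,30, 31,36.56,57,  78] 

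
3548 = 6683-3135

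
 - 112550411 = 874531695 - 987082106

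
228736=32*7148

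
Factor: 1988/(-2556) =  - 3^( - 2)*7^1 = - 7/9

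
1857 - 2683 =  - 826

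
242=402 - 160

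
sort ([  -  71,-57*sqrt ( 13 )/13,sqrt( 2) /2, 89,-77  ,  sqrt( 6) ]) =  [ - 77, -71, - 57*sqrt( 13) /13,sqrt(2) /2,sqrt ( 6 ), 89]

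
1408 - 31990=-30582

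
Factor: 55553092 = 2^2*7^1*1984039^1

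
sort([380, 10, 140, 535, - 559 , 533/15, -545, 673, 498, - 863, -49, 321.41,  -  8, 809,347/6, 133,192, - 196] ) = [-863,- 559, - 545,-196, - 49, - 8, 10,533/15, 347/6,133, 140,192,321.41, 380, 498, 535, 673, 809]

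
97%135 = 97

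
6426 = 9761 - 3335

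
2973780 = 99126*30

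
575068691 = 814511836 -239443145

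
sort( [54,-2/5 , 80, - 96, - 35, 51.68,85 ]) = [ - 96, - 35, - 2/5, 51.68, 54, 80, 85]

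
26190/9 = 2910 = 2910.00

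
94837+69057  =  163894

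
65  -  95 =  - 30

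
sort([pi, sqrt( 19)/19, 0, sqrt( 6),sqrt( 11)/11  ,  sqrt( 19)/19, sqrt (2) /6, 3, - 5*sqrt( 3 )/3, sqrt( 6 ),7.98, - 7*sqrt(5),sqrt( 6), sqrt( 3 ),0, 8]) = [ - 7*sqrt(5), - 5*sqrt( 3)/3,0 , 0,sqrt( 19) /19,sqrt(19 ) /19, sqrt( 2)/6,sqrt( 11 ) /11,  sqrt( 3) , sqrt(6),sqrt( 6 ), sqrt(6),3, pi,7.98,8 ] 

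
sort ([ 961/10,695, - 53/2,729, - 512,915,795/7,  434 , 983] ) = [-512,- 53/2,961/10, 795/7,  434,695,729,915,  983 ]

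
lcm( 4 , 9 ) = 36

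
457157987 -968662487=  -511504500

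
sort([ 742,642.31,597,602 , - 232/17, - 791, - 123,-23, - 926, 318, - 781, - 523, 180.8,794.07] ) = [ - 926, - 791, - 781 ,  -  523,  -  123, - 23 , - 232/17,180.8,318,597,602,642.31,742,794.07 ] 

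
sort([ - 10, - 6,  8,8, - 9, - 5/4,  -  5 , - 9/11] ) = [ - 10, - 9,  -  6, - 5, - 5/4, - 9/11, 8,  8]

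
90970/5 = 18194 = 18194.00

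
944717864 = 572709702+372008162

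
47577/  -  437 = - 47577/437   =  - 108.87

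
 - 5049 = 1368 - 6417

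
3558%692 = 98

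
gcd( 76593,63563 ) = 1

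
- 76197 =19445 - 95642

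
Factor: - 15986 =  - 2^1*7993^1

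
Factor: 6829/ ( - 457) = -457^( - 1)*6829^1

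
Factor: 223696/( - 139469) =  -2^4*41^1*409^ ( - 1) = - 656/409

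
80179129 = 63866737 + 16312392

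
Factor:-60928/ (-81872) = 32/43  =  2^5*43^(  -  1 )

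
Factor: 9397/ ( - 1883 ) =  - 7^( - 1) * 269^( - 1 )*9397^1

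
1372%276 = 268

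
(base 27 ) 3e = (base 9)115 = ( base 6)235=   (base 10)95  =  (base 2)1011111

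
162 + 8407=8569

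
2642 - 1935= 707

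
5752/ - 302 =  - 2876/151 = - 19.05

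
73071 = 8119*9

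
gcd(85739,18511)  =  1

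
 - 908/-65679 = 908/65679 = 0.01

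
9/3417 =3/1139 = 0.00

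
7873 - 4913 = 2960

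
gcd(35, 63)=7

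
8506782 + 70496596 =79003378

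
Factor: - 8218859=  - 11^1 * 317^1 * 2357^1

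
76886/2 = 38443 = 38443.00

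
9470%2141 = 906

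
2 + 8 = 10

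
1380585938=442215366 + 938370572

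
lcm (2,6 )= 6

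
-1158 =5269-6427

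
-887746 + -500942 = -1388688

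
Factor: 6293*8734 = 54963062 = 2^1*7^1*11^1*29^1*31^1*397^1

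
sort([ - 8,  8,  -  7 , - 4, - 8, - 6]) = [ - 8, - 8, - 7,-6, - 4,8]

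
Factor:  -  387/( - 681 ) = 3^1*43^1*227^( - 1) =129/227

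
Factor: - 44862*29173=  - 2^1*3^1*7477^1 * 29173^1 = -1308759126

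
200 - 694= - 494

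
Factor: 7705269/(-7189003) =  - 3^2*11^1*13^1*5987^1*7189003^( - 1)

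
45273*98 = 4436754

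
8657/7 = 8657/7  =  1236.71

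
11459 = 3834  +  7625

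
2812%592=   444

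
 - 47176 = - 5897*8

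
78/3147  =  26/1049 =0.02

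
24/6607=24/6607  =  0.00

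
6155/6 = 1025 + 5/6 =1025.83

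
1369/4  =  1369/4 = 342.25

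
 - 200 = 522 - 722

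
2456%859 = 738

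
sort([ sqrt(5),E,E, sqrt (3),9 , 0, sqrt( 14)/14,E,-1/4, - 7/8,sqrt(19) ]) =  [ - 7/8, - 1/4, 0 , sqrt(14)/14,  sqrt(3),sqrt( 5),E,E , E, sqrt(19),9] 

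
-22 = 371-393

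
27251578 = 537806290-510554712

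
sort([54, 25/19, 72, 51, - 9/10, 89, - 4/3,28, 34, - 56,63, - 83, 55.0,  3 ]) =[ - 83,-56, - 4/3, - 9/10,25/19, 3, 28 , 34, 51, 54,55.0, 63,72, 89 ]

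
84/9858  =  14/1643 = 0.01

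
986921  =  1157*853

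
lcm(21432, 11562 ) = 878712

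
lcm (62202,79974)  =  559818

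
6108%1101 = 603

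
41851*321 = 13434171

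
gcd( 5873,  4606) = 7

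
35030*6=210180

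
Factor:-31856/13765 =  - 2^4*5^(- 1 )*11^1*181^1*2753^( - 1)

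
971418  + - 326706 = 644712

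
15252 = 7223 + 8029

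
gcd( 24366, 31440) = 786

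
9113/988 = 701/76 = 9.22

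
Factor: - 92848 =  - 2^4*7^1*829^1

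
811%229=124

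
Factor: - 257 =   -  257^1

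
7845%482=133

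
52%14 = 10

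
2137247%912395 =312457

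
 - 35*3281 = -114835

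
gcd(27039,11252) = 1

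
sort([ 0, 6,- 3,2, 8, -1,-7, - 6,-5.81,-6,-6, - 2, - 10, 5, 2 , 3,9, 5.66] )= [ - 10 , -7, - 6,-6,-6,-5.81,-3, - 2, - 1,0,  2, 2, 3, 5 , 5.66, 6, 8, 9]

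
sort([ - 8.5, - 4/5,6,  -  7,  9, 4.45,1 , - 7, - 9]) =[ - 9, - 8.5, - 7, - 7, - 4/5,1,4.45,6, 9] 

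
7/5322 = 7/5322 = 0.00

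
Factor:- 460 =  - 2^2*5^1*23^1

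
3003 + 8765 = 11768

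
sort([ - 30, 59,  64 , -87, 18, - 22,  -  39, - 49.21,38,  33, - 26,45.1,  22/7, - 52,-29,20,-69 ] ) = [  -  87, - 69, - 52,-49.21, - 39, - 30 , - 29, -26,-22, 22/7,18,20,33, 38,45.1,59,64]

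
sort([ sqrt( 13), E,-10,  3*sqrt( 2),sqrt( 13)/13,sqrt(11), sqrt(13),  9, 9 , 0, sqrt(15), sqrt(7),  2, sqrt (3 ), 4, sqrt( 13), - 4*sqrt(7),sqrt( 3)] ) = [ - 4 * sqrt( 7), -10, 0, sqrt(13)/13, sqrt( 3), sqrt( 3 ),2 , sqrt( 7 ), E, sqrt(11 ), sqrt(13), sqrt( 13),sqrt ( 13 ), sqrt( 15), 4, 3*sqrt(2),9, 9 ] 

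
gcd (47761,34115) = 6823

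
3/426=1/142 = 0.01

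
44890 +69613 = 114503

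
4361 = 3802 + 559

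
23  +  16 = 39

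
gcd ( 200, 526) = 2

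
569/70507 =569/70507 = 0.01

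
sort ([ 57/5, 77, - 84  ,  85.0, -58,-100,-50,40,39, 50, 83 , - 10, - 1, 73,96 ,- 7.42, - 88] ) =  [ - 100, - 88, -84, - 58,-50, - 10, - 7.42, - 1, 57/5,39,40,50 , 73,  77,  83,  85.0,96 ]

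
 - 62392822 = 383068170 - 445460992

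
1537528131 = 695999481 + 841528650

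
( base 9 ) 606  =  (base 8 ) 754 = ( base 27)i6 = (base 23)l9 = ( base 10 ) 492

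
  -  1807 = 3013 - 4820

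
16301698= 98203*166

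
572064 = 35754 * 16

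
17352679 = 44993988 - 27641309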